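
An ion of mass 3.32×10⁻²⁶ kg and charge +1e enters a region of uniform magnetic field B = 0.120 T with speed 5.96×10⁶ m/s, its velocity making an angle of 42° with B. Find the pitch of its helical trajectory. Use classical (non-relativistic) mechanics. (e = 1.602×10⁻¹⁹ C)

v∥ = v cosθ = 5.96×10⁶·cos42° ≈ 4.429×10⁶ m/s.
T = 2πm/(|q|B) = 2π(3.32×10⁻²⁶)/((1.602×10⁻¹⁹)(0.120)) ≈ 1.085×10⁻⁵ s.
pitch = v∥ T = (4.429×10⁶)(1.085×10⁻⁵) ≈ 48.1 m.

p ≈ 48.1 m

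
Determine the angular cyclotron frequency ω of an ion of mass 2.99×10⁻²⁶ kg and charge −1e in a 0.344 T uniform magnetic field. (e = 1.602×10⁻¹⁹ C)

ω = |q|B/m.
ω = (1.602×10⁻¹⁹)(0.344)/2.99×10⁻²⁶ ≈ 1.84×10⁶ rad/s.

ω ≈ 1.84×10⁶ rad/s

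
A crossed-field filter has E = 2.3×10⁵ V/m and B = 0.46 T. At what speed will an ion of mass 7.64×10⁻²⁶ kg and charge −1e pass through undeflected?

v = 5.0×10⁵ m/s

For undeflected motion the electric and magnetic forces balance: qE = qvB.
v = E/B = 2.3×10⁵/0.46 = 5.0×10⁵ m/s.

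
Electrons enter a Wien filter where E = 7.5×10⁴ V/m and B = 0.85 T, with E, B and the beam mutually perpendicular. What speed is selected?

v = 8.8×10⁴ m/s

Zero net Lorentz force requires |qE| = |q v×B|, i.e. E = vB.
v = E/B = 7.5×10⁴/0.85 = 8.8×10⁴ m/s.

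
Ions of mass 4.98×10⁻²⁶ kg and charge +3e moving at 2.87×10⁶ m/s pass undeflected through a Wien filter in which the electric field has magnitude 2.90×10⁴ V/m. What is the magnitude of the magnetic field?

B = 0.0101 T

Balance of forces in the selector: qE = qvB ⇒ B = E/v.
B = 2.90×10⁴/2.87×10⁶ = 0.0101 T.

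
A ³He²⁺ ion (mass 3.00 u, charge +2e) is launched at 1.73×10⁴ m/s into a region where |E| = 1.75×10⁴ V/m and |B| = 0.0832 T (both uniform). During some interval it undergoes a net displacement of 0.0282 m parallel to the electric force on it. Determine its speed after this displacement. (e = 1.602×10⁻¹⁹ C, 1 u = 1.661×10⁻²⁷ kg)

v_f ≈ 2.53×10⁵ m/s

B does no work; ΔKE = |q|E d.
½mv_f² = ½mv₀² + |q|Ed = ½(4.983×10⁻²⁷)(1.73×10⁴)² + (3.204×10⁻¹⁹)(1.75×10⁴)(0.0282) ≈ 7.457×10⁻¹⁹ J + 1.581×10⁻¹⁶ J ≈ 1.589×10⁻¹⁶ J.
v_f = √(2·1.589×10⁻¹⁶/4.983×10⁻²⁷) ≈ 2.53×10⁵ m/s.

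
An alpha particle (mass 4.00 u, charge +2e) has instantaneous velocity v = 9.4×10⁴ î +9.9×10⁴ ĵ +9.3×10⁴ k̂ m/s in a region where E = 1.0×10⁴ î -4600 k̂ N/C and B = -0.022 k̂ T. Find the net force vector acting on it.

v×B = (-2180, 2070, 0) N/C.
E + v×B = (7820, 2070, -4600) N/C.
F = q(E + v×B) = (3.204×10⁻¹⁹ C)·(7820, 2070, -4600) = (2.51×10⁻¹⁵, 6.63×10⁻¹⁶, -1.47×10⁻¹⁵) N.

F ≈ (2.51×10⁻¹⁵, 6.63×10⁻¹⁶, -1.47×10⁻¹⁵) N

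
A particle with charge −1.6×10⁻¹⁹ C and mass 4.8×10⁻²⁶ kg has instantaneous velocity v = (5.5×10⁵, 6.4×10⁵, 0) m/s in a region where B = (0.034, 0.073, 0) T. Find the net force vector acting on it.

v×B = (0, 0, 1.84×10⁴) N/C.
F = q v×B = (−1.6×10⁻¹⁹ C)·(0, 0, 1.84×10⁴) = (0, 0, -2.94×10⁻¹⁵) N.

F ≈ (0, 0, -2.94×10⁻¹⁵) N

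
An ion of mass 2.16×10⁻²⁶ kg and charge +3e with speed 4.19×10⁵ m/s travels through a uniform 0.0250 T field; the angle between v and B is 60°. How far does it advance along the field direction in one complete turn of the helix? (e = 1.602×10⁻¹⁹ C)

v∥ = v cosθ = 4.19×10⁵·cos60° ≈ 2.095×10⁵ m/s.
T = 2πm/(|q|B) = 2π(2.16×10⁻²⁶)/((4.806×10⁻¹⁹)(0.0250)) ≈ 1.130×10⁻⁵ s.
pitch = v∥ T = (2.095×10⁵)(1.130×10⁻⁵) ≈ 2.37 m.

p ≈ 2.37 m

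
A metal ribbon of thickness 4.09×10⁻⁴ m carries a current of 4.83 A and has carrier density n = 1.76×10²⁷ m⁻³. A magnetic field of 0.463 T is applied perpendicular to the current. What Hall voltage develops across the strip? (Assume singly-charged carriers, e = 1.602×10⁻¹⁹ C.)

V_H ≈ 1.94×10⁻⁵ V

V_H = IB/(n e t).
V_H = (4.83)(0.463)/((1.76×10²⁷)(1.602×10⁻¹⁹)(4.09×10⁻⁴)) ≈ 1.94×10⁻⁵ V.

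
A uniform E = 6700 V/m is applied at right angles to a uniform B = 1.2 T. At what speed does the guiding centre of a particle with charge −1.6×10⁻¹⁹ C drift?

v_d ≈ 5600 m/s

The steady drift has the magnetic force balancing the electric force, so v_d = E/B.
v_d = 6700/1.2 = 5600 m/s.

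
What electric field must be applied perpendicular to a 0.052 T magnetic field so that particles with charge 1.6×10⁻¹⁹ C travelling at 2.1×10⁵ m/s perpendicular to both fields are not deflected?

For straight-line motion qE = qvB, so E = vB.
E = 2.1×10⁵ × 0.052 = 1.1×10⁴ V/m.

E = 1.1×10⁴ V/m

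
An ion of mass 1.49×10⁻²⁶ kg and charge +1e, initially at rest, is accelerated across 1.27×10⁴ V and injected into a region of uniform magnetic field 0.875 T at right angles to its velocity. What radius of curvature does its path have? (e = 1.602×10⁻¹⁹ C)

r ≈ 0.0555 m

Acceleration: |q|V = ½mv² ⇒ v = √(2|q|V/m) = √(2·1.602×10⁻¹⁹·1.27×10⁴/1.49×10⁻²⁶) ≈ 5.226×10⁵ m/s.
In the field: r = mv/(|q|B) = (1.49×10⁻²⁶)(5.226×10⁵)/((1.602×10⁻¹⁹)(0.875)) ≈ 0.0555 m.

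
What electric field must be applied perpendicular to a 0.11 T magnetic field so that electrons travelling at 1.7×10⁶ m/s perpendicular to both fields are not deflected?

E = 1.9×10⁵ V/m

For straight-line motion qE = qvB, so E = vB.
E = 1.7×10⁶ × 0.11 = 1.9×10⁵ V/m.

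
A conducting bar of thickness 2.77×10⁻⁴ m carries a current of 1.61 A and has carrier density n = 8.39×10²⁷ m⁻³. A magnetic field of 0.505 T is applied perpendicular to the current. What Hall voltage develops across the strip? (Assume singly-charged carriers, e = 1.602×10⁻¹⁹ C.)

V_H ≈ 2.18×10⁻⁶ V

V_H = IB/(n e t).
V_H = (1.61)(0.505)/((8.39×10²⁷)(1.602×10⁻¹⁹)(2.77×10⁻⁴)) ≈ 2.18×10⁻⁶ V.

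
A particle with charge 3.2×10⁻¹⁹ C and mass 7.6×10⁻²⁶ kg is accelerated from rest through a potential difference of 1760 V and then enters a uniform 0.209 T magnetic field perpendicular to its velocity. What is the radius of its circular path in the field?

Acceleration: |q|V = ½mv² ⇒ v = √(2|q|V/m) = √(2·3.2×10⁻¹⁹·1760/7.6×10⁻²⁶) ≈ 1.217×10⁵ m/s.
In the field: r = mv/(|q|B) = (7.6×10⁻²⁶)(1.217×10⁵)/((3.2×10⁻¹⁹)(0.209)) ≈ 0.138 m.

r ≈ 0.138 m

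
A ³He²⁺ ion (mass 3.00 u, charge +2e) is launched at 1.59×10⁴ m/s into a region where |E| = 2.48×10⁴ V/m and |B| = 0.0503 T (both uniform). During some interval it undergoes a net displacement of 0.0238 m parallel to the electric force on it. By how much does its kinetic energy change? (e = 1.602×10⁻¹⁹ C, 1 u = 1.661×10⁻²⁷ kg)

The magnetic force is always ⟂ v and does no work; only the electric force changes KE.
ΔKE = F_E · d = |q|E d = (3.204×10⁻¹⁹)(2.48×10⁴)(0.0238) ≈ 1.89×10⁻¹⁶ J.

ΔKE ≈ 1.89×10⁻¹⁶ J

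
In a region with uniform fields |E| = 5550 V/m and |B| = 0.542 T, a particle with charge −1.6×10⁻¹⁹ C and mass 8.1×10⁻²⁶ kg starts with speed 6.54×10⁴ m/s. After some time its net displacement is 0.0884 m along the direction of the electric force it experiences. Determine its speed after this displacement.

v_f ≈ 7.88×10⁴ m/s

B does no work; ΔKE = |q|E d.
½mv_f² = ½mv₀² + |q|Ed = ½(8.1×10⁻²⁶)(6.54×10⁴)² + (1.6×10⁻¹⁹)(5550)(0.0884) ≈ 1.732×10⁻¹⁶ J + 7.850×10⁻¹⁷ J ≈ 2.517×10⁻¹⁶ J.
v_f = √(2·2.517×10⁻¹⁶/8.1×10⁻²⁶) ≈ 7.88×10⁴ m/s.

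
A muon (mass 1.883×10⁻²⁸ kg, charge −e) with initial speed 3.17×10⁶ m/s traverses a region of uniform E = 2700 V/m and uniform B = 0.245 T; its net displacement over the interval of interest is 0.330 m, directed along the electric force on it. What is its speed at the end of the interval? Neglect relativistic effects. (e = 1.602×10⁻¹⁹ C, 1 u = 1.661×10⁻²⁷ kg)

v_f ≈ 3.40×10⁶ m/s

B does no work; ΔKE = |q|E d.
½mv_f² = ½mv₀² + |q|Ed = ½(1.883×10⁻²⁸)(3.17×10⁶)² + (1.602×10⁻¹⁹)(2700)(0.330) ≈ 9.461×10⁻¹⁶ J + 1.427×10⁻¹⁶ J ≈ 1.089×10⁻¹⁵ J.
v_f = √(2·1.089×10⁻¹⁵/1.883×10⁻²⁸) ≈ 3.40×10⁶ m/s.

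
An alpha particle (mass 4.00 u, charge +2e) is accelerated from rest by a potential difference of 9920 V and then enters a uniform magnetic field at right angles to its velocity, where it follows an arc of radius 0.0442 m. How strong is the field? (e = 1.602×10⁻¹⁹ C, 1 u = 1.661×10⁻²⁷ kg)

v = √(2|q|V/m) = √(2·3.204×10⁻¹⁹·9920/6.644×10⁻²⁷) ≈ 9.781×10⁵ m/s.
B = mv/(|q|r) = (6.644×10⁻²⁷)(9.781×10⁵)/((3.204×10⁻¹⁹)(0.0442)) ≈ 0.459 T.

B ≈ 0.459 T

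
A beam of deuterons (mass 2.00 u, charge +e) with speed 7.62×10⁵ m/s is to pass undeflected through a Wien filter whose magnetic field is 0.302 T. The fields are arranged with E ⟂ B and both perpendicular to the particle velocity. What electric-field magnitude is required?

For straight-line motion qE = qvB, so E = vB.
E = 7.62×10⁵ × 0.302 = 2.30×10⁵ V/m.

E = 2.30×10⁵ V/m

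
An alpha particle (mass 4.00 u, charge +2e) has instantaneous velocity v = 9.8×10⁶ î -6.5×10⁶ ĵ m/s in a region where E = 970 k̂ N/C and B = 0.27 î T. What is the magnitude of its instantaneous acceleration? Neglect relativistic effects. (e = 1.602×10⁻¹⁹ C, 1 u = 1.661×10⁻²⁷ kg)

v×B = (0, 0, 1.76×10⁶) N/C.
E + v×B = (0, 0, 1.76×10⁶) N/C.
F = q(E + v×B) = (3.204×10⁻¹⁹ C)·(0, 0, 1.76×10⁶) = (0, 0, 5.63×10⁻¹³) N.
|a| = |F|/m = 5.626×10⁻¹³/6.644×10⁻²⁷ ≈ 8.47×10¹³ m/s².

|a| ≈ 8.47×10¹³ m/s²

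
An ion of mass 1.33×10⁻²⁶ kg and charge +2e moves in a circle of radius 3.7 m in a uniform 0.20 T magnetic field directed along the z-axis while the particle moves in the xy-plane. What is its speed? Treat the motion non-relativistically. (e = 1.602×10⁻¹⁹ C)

From |q|vB = mv²/r, v = |q|Br/m.
v = (3.204×10⁻¹⁹)(0.20)(3.7)/1.33×10⁻²⁶ ≈ 1.8×10⁷ m/s.

v ≈ 1.8×10⁷ m/s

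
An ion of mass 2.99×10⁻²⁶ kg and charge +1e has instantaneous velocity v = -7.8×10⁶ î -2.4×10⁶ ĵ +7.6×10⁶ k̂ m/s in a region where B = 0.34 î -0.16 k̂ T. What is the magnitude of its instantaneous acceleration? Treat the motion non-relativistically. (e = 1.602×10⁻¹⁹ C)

|a| ≈ 8.64×10¹² m/s²

v×B = (3.84×10⁵, 1.34×10⁶, 8.16×10⁵) N/C.
F = q v×B = (1.602×10⁻¹⁹ C)·(3.84×10⁵, 1.34×10⁶, 8.16×10⁵) = (6.15×10⁻¹⁴, 2.14×10⁻¹³, 1.31×10⁻¹³) N.
|a| = |F|/m = 2.582×10⁻¹³/2.99×10⁻²⁶ ≈ 8.64×10¹² m/s².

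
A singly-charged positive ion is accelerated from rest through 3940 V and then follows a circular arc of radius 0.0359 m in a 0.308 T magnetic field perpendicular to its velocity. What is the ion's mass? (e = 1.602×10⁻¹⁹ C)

Combine |q|V = ½mv² and r = mv/(|q|B): eliminate v to get m = qB²r²/(2V).
m = (1.602×10⁻¹⁹)(0.308)²(0.0359)²/(2·3940) ≈ 2.49×10⁻²⁷ kg.

m ≈ 2.49×10⁻²⁷ kg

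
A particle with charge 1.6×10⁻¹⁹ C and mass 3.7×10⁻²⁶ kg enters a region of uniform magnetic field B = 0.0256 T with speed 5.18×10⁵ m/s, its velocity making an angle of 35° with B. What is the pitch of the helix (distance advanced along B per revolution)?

p ≈ 24.1 m

v∥ = v cosθ = 5.18×10⁵·cos35° ≈ 4.243×10⁵ m/s.
T = 2πm/(|q|B) = 2π(3.7×10⁻²⁶)/((1.6×10⁻¹⁹)(0.0256)) ≈ 5.676×10⁻⁵ s.
pitch = v∥ T = (4.243×10⁵)(5.676×10⁻⁵) ≈ 24.1 m.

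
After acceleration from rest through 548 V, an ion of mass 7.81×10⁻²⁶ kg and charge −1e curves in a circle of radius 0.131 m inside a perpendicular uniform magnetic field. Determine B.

v = √(2|q|V/m) = √(2·1.602×10⁻¹⁹·548/7.81×10⁻²⁶) ≈ 4.741×10⁴ m/s.
B = mv/(|q|r) = (7.81×10⁻²⁶)(4.741×10⁴)/((1.602×10⁻¹⁹)(0.131)) ≈ 0.176 T.

B ≈ 0.176 T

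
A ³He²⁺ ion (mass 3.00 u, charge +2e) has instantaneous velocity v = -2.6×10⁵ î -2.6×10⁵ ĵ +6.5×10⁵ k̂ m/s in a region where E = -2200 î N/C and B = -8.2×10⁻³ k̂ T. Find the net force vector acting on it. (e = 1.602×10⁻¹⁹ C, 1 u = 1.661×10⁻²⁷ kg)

F ≈ (-2.18×10⁻¹⁷, -6.83×10⁻¹⁶, 0) N

v×B = (2130, -2130, 0) N/C.
E + v×B = (-68.0, -2130, 0) N/C.
F = q(E + v×B) = (3.204×10⁻¹⁹ C)·(-68.0, -2130, 0) = (-2.18×10⁻¹⁷, -6.83×10⁻¹⁶, 0) N.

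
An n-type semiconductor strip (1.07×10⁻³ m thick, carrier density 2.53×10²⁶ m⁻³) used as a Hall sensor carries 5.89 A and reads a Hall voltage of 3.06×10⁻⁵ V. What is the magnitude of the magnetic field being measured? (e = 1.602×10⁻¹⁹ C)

From V_H = IB/(n e t), B = V_H n e t / I.
B = (3.06×10⁻⁵)(2.53×10²⁶)(1.602×10⁻¹⁹)(1.07×10⁻³)/5.89 ≈ 0.225 T.

B ≈ 0.225 T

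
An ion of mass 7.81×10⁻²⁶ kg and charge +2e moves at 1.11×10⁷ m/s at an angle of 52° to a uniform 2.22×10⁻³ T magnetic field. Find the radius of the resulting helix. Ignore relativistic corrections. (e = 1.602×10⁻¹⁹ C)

v⊥ = v sinθ = 1.11×10⁷·sin52° ≈ 8.747×10⁶ m/s.
r = m v⊥/(|q|B) = (7.81×10⁻²⁶)(8.747×10⁶)/((3.204×10⁻¹⁹)(2.22×10⁻³)) ≈ 960 m.

r ≈ 960 m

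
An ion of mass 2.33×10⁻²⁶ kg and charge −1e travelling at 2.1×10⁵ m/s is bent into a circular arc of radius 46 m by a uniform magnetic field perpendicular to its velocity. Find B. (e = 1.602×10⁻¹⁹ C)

From |q|vB = mv²/r, B = mv/(|q|r).
B = (2.33×10⁻²⁶)(2.1×10⁵)/((1.602×10⁻¹⁹)(46)) ≈ 6.6×10⁻⁴ T.

B ≈ 6.6×10⁻⁴ T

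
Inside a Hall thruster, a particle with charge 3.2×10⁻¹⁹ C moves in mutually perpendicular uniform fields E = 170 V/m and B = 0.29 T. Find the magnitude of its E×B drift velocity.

v_d ≈ 590 m/s

The E×B drift speed is v_d = E/B.
v_d = 170/0.29 = 590 m/s.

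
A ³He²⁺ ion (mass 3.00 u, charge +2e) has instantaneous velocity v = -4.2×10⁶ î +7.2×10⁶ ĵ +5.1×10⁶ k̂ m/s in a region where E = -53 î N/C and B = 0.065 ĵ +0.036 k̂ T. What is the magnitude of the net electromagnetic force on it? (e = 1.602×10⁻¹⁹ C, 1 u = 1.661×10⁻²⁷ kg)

|F| ≈ 1.03×10⁻¹³ N

v×B = (-7.23×10⁴, 1.51×10⁵, -2.73×10⁵) N/C.
E + v×B = (-7.24×10⁴, 1.51×10⁵, -2.73×10⁵) N/C.
F = q(E + v×B) = (3.204×10⁻¹⁹ C)·(-7.24×10⁴, 1.51×10⁵, -2.73×10⁵) = (-2.32×10⁻¹⁴, 4.84×10⁻¹⁴, -8.75×10⁻¹⁴) N.
|F| = 1.03×10⁻¹³ N.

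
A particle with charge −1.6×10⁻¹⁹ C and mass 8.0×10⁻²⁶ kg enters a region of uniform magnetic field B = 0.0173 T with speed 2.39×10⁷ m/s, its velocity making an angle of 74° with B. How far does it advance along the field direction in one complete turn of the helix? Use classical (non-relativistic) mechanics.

v∥ = v cosθ = 2.39×10⁷·cos74° ≈ 6.588×10⁶ m/s.
T = 2πm/(|q|B) = 2π(8.0×10⁻²⁶)/((1.6×10⁻¹⁹)(0.0173)) ≈ 1.816×10⁻⁴ s.
pitch = v∥ T = (6.588×10⁶)(1.816×10⁻⁴) ≈ 1200 m.

p ≈ 1200 m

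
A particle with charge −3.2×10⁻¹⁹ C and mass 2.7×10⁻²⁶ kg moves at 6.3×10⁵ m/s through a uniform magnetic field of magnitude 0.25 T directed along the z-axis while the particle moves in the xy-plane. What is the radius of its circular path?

r ≈ 0.21 m

The magnetic force provides the centripetal force: |q|vB = mv²/r.
r = mv/(|q|B) = (2.7×10⁻²⁶)(6.3×10⁵)/((3.2×10⁻¹⁹)(0.25)) ≈ 0.21 m.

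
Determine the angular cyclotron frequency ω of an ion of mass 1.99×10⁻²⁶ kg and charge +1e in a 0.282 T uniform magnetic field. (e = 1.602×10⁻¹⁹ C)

ω = |q|B/m.
ω = (1.602×10⁻¹⁹)(0.282)/1.99×10⁻²⁶ ≈ 2.27×10⁶ rad/s.

ω ≈ 2.27×10⁶ rad/s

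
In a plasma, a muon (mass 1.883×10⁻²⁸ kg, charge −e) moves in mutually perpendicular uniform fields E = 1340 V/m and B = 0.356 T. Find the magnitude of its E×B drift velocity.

v_d ≈ 3760 m/s

The E×B drift speed is v_d = E/B.
v_d = 1340/0.356 = 3760 m/s.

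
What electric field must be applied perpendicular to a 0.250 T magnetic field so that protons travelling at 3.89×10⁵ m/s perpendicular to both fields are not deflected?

E = 9.72×10⁴ V/m

For straight-line motion qE = qvB, so E = vB.
E = 3.89×10⁵ × 0.250 = 9.72×10⁴ V/m.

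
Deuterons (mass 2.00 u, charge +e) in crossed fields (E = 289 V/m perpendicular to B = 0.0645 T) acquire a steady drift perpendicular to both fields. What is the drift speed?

The steady drift has the magnetic force balancing the electric force, so v_d = E/B.
v_d = 289/0.0645 = 4480 m/s.

v_d ≈ 4480 m/s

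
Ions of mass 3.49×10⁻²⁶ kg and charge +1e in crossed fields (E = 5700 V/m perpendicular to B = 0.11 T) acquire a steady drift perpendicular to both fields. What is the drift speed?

The steady drift has the magnetic force balancing the electric force, so v_d = E/B.
v_d = 5700/0.11 = 5.2×10⁴ m/s.

v_d ≈ 5.2×10⁴ m/s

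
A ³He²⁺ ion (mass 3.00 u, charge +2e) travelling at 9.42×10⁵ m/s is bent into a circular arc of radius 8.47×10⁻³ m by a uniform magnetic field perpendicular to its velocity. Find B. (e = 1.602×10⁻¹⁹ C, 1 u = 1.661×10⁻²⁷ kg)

From |q|vB = mv²/r, B = mv/(|q|r).
B = (4.983×10⁻²⁷)(9.42×10⁵)/((3.204×10⁻¹⁹)(8.47×10⁻³)) ≈ 1.73 T.

B ≈ 1.73 T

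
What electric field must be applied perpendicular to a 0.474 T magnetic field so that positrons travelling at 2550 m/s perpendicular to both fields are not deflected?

For straight-line motion qE = qvB, so E = vB.
E = 2550 × 0.474 = 1210 V/m.

E = 1210 V/m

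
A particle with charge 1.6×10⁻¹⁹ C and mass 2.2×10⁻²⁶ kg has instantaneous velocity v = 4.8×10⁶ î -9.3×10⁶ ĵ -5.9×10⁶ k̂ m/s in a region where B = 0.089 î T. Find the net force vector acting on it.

v×B = (0, -5.25×10⁵, 8.28×10⁵) N/C.
F = q v×B = (1.6×10⁻¹⁹ C)·(0, -5.25×10⁵, 8.28×10⁵) = (0, -8.40×10⁻¹⁴, 1.32×10⁻¹³) N.

F ≈ (0, -8.40×10⁻¹⁴, 1.32×10⁻¹³) N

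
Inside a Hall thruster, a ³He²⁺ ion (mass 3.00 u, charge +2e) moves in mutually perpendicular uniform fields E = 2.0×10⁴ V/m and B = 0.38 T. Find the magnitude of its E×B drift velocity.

The steady drift has the magnetic force balancing the electric force, so v_d = E/B.
v_d = 2.0×10⁴/0.38 = 5.3×10⁴ m/s.

v_d ≈ 5.3×10⁴ m/s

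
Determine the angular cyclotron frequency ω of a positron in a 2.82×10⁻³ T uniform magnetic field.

ω ≈ 4.96×10⁸ rad/s

ω = |q|B/m.
ω = (1.602×10⁻¹⁹)(2.82×10⁻³)/9.109×10⁻³¹ ≈ 4.96×10⁸ rad/s.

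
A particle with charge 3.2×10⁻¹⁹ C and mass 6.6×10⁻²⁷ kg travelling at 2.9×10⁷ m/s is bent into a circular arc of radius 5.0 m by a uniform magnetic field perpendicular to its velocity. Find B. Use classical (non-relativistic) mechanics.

B ≈ 0.12 T

From |q|vB = mv²/r, B = mv/(|q|r).
B = (6.6×10⁻²⁷)(2.9×10⁷)/((3.2×10⁻¹⁹)(5.0)) ≈ 0.12 T.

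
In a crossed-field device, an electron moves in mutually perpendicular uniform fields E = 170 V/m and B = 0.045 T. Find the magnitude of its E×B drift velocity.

The E×B drift speed is v_d = E/B.
v_d = 170/0.045 = 3800 m/s.

v_d ≈ 3800 m/s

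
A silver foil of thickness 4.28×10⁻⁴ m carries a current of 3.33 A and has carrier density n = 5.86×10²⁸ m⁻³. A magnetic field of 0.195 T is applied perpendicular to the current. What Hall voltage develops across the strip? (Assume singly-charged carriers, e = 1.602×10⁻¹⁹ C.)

V_H = IB/(n e t).
V_H = (3.33)(0.195)/((5.86×10²⁸)(1.602×10⁻¹⁹)(4.28×10⁻⁴)) ≈ 1.62×10⁻⁷ V.

V_H ≈ 1.62×10⁻⁷ V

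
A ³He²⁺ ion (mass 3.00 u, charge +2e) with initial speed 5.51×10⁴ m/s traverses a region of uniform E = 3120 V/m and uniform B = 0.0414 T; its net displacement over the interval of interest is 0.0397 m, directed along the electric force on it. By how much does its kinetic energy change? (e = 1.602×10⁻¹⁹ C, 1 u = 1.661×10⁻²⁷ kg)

The magnetic force is always ⟂ v and does no work; only the electric force changes KE.
ΔKE = F_E · d = |q|E d = (3.204×10⁻¹⁹)(3120)(0.0397) ≈ 3.97×10⁻¹⁷ J.

ΔKE ≈ 3.97×10⁻¹⁷ J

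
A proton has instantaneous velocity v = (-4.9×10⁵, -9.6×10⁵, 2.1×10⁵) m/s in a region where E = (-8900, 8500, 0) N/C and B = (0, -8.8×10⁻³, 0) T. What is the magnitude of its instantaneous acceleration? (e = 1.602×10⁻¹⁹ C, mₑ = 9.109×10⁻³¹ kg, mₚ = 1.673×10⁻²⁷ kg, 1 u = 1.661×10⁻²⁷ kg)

v×B = (1850, 0, 4310) N/C.
E + v×B = (-7050, 8500, 4310) N/C.
F = q(E + v×B) = (1.602×10⁻¹⁹ C)·(-7050, 8500, 4310) = (-1.13×10⁻¹⁵, 1.36×10⁻¹⁵, 6.91×10⁻¹⁶) N.
|a| = |F|/m = 1.899×10⁻¹⁵/1.673×10⁻²⁷ ≈ 1.14×10¹² m/s².

|a| ≈ 1.14×10¹² m/s²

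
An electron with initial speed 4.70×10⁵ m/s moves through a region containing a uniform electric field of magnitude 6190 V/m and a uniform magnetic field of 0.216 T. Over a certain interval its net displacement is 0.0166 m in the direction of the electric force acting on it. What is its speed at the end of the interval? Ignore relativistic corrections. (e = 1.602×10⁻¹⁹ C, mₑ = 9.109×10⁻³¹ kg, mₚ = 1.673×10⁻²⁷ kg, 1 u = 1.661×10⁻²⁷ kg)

v_f ≈ 6.03×10⁶ m/s

B does no work; ΔKE = |q|E d.
½mv_f² = ½mv₀² + |q|Ed = ½(9.109×10⁻³¹)(4.70×10⁵)² + (1.602×10⁻¹⁹)(6190)(0.0166) ≈ 1.006×10⁻¹⁹ J + 1.646×10⁻¹⁷ J ≈ 1.656×10⁻¹⁷ J.
v_f = √(2·1.656×10⁻¹⁷/9.109×10⁻³¹) ≈ 6.03×10⁶ m/s.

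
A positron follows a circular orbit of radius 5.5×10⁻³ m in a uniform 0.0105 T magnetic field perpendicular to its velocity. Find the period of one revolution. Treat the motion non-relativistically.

The cyclotron period depends only on m, q, B: T = 2πm/(|q|B).
T = 2π(9.109×10⁻³¹)/((1.602×10⁻¹⁹)(0.0105)) ≈ 3.40×10⁻⁹ s.

T ≈ 3.40×10⁻⁹ s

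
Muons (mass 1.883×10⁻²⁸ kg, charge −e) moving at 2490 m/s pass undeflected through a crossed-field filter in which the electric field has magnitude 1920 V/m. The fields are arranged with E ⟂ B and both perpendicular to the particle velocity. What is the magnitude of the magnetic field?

Balance of forces in the selector: qE = qvB ⇒ B = E/v.
B = 1920/2490 = 0.771 T.

B = 0.771 T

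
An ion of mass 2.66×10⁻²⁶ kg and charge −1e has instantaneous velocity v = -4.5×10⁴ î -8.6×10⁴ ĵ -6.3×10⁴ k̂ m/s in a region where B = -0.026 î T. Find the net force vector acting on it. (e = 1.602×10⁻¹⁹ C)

v×B = (0, 1640, -2240) N/C.
F = q v×B = (−1.602×10⁻¹⁹ C)·(0, 1640, -2240) = (0, -2.62×10⁻¹⁶, 3.58×10⁻¹⁶) N.

F ≈ (0, -2.62×10⁻¹⁶, 3.58×10⁻¹⁶) N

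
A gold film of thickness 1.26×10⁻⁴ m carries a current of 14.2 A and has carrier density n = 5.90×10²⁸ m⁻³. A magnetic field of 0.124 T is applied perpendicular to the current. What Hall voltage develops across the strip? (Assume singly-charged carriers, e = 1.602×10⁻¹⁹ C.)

V_H = IB/(n e t).
V_H = (14.2)(0.124)/((5.90×10²⁸)(1.602×10⁻¹⁹)(1.26×10⁻⁴)) ≈ 1.48×10⁻⁶ V.

V_H ≈ 1.48×10⁻⁶ V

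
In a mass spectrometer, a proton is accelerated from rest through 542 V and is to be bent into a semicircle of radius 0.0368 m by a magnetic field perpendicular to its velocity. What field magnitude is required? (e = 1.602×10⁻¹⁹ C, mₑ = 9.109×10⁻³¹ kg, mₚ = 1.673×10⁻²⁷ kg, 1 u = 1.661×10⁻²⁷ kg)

B ≈ 0.0914 T

v = √(2|q|V/m) = √(2·1.602×10⁻¹⁹·542/1.673×10⁻²⁷) ≈ 3.222×10⁵ m/s.
B = mv/(|q|r) = (1.673×10⁻²⁷)(3.222×10⁵)/((1.602×10⁻¹⁹)(0.0368)) ≈ 0.0914 T.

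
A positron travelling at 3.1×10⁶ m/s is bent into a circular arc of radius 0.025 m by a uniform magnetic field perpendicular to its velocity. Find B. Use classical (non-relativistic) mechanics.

From |q|vB = mv²/r, B = mv/(|q|r).
B = (9.109×10⁻³¹)(3.1×10⁶)/((1.602×10⁻¹⁹)(0.025)) ≈ 7.1×10⁻⁴ T.

B ≈ 7.1×10⁻⁴ T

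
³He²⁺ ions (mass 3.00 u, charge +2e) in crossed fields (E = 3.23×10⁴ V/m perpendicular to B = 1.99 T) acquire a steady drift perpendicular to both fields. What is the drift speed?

The E×B drift speed is v_d = E/B.
v_d = 3.23×10⁴/1.99 = 1.62×10⁴ m/s.

v_d ≈ 1.62×10⁴ m/s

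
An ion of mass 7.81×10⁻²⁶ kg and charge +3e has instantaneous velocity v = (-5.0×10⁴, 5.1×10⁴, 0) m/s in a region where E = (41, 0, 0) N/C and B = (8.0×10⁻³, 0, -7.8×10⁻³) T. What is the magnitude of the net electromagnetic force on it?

|F| ≈ 3.21×10⁻¹⁶ N

v×B = (-398, -390, -408) N/C.
E + v×B = (-357, -390, -408) N/C.
F = q(E + v×B) = (4.806×10⁻¹⁹ C)·(-357, -390, -408) = (-1.71×10⁻¹⁶, -1.87×10⁻¹⁶, -1.96×10⁻¹⁶) N.
|F| = 3.21×10⁻¹⁶ N.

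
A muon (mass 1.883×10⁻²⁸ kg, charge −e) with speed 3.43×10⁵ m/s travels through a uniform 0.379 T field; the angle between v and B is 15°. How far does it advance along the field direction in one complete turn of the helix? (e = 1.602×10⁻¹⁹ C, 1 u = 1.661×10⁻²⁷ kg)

p ≈ 6.46×10⁻³ m

v∥ = v cosθ = 3.43×10⁵·cos15° ≈ 3.313×10⁵ m/s.
T = 2πm/(|q|B) = 2π(1.883×10⁻²⁸)/((1.602×10⁻¹⁹)(0.379)) ≈ 1.949×10⁻⁸ s.
pitch = v∥ T = (3.313×10⁵)(1.949×10⁻⁸) ≈ 6.46×10⁻³ m.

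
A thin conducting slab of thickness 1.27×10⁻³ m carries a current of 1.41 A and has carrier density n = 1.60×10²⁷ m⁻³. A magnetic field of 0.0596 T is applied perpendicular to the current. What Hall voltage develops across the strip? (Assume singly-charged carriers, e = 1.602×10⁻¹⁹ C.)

V_H ≈ 2.58×10⁻⁷ V

V_H = IB/(n e t).
V_H = (1.41)(0.0596)/((1.60×10²⁷)(1.602×10⁻¹⁹)(1.27×10⁻³)) ≈ 2.58×10⁻⁷ V.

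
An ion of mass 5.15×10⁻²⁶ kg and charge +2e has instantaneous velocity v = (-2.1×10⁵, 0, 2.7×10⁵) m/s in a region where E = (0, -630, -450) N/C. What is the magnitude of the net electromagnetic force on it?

Only an electric field acts, so F = qE = (3.204×10⁻¹⁹ C)·(0, -630, -450) = (0, -2.02×10⁻¹⁶, -1.44×10⁻¹⁶) N.
|F| = 2.48×10⁻¹⁶ N.

|F| ≈ 2.48×10⁻¹⁶ N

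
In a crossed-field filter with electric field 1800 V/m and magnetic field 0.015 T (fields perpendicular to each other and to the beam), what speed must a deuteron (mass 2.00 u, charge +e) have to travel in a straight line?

v = 1.2×10⁵ m/s

Zero net Lorentz force requires |qE| = |q v×B|, i.e. E = vB.
v = E/B = 1800/0.015 = 1.2×10⁵ m/s.
The result is independent of the particle's charge and mass.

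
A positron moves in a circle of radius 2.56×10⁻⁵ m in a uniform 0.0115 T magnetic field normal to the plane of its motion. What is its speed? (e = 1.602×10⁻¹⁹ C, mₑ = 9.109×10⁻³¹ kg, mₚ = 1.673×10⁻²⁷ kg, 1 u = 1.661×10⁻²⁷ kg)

From |q|vB = mv²/r, v = |q|Br/m.
v = (1.602×10⁻¹⁹)(0.0115)(2.56×10⁻⁵)/9.109×10⁻³¹ ≈ 5.18×10⁴ m/s.

v ≈ 5.18×10⁴ m/s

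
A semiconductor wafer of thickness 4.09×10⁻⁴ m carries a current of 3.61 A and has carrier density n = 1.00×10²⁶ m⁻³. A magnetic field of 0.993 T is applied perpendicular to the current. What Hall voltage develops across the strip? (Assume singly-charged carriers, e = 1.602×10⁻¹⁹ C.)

V_H = IB/(n e t).
V_H = (3.61)(0.993)/((1.00×10²⁶)(1.602×10⁻¹⁹)(4.09×10⁻⁴)) ≈ 5.47×10⁻⁴ V.

V_H ≈ 5.47×10⁻⁴ V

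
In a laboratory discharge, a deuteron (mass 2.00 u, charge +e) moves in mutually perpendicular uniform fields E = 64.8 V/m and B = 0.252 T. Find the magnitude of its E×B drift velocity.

The E×B drift speed is v_d = E/B.
v_d = 64.8/0.252 = 257 m/s.

v_d ≈ 257 m/s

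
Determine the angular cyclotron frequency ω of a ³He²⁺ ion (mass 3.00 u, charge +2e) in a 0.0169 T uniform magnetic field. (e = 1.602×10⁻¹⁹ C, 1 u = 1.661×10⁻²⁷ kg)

ω = |q|B/m.
ω = (3.204×10⁻¹⁹)(0.0169)/4.983×10⁻²⁷ ≈ 1.09×10⁶ rad/s.

ω ≈ 1.09×10⁶ rad/s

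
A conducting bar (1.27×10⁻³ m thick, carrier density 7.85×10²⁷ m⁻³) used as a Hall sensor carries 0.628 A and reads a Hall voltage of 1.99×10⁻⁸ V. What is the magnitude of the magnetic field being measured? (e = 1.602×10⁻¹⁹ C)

B ≈ 0.0506 T

From V_H = IB/(n e t), B = V_H n e t / I.
B = (1.99×10⁻⁸)(7.85×10²⁷)(1.602×10⁻¹⁹)(1.27×10⁻³)/0.628 ≈ 0.0506 T.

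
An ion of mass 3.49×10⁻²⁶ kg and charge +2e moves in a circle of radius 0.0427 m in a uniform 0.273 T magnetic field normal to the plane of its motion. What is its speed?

From |q|vB = mv²/r, v = |q|Br/m.
v = (3.204×10⁻¹⁹)(0.273)(0.0427)/3.49×10⁻²⁶ ≈ 1.07×10⁵ m/s.

v ≈ 1.07×10⁵ m/s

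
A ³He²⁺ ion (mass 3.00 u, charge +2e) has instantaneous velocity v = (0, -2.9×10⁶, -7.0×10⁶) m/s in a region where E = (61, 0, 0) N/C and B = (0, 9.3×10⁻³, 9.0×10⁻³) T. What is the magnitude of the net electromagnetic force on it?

v×B = (3.90×10⁴, 0, 0) N/C.
E + v×B = (3.91×10⁴, 0, 0) N/C.
F = q(E + v×B) = (3.204×10⁻¹⁹ C)·(3.91×10⁴, 0, 0) = (1.25×10⁻¹⁴, 0, 0) N.
|F| = 1.25×10⁻¹⁴ N.

|F| ≈ 1.25×10⁻¹⁴ N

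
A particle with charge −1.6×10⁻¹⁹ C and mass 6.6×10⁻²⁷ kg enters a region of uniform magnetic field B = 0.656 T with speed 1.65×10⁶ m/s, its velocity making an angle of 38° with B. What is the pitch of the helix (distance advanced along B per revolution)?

p ≈ 0.514 m

v∥ = v cosθ = 1.65×10⁶·cos38° ≈ 1.300×10⁶ m/s.
T = 2πm/(|q|B) = 2π(6.6×10⁻²⁷)/((1.6×10⁻¹⁹)(0.656)) ≈ 3.951×10⁻⁷ s.
pitch = v∥ T = (1.300×10⁶)(3.951×10⁻⁷) ≈ 0.514 m.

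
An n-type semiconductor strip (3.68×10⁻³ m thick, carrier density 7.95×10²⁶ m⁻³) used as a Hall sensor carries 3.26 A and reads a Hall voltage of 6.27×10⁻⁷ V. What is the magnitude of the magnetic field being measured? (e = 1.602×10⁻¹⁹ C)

B ≈ 0.0901 T

From V_H = IB/(n e t), B = V_H n e t / I.
B = (6.27×10⁻⁷)(7.95×10²⁶)(1.602×10⁻¹⁹)(3.68×10⁻³)/3.26 ≈ 0.0901 T.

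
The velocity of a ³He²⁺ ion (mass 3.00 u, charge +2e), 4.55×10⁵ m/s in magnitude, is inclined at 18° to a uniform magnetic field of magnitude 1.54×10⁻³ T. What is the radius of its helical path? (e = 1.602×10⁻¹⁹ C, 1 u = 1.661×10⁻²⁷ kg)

r ≈ 1.42 m

v⊥ = v sinθ = 4.55×10⁵·sin18° ≈ 1.406×10⁵ m/s.
r = m v⊥/(|q|B) = (4.983×10⁻²⁷)(1.406×10⁵)/((3.204×10⁻¹⁹)(1.54×10⁻³)) ≈ 1.42 m.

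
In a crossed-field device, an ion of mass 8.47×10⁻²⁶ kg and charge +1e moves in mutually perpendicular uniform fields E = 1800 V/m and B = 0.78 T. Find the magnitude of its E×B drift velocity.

v_d ≈ 2300 m/s

The E×B drift speed is v_d = E/B.
v_d = 1800/0.78 = 2300 m/s.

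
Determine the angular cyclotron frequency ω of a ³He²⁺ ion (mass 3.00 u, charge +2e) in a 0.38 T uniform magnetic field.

ω ≈ 2.4×10⁷ rad/s

ω = |q|B/m.
ω = (3.204×10⁻¹⁹)(0.38)/4.983×10⁻²⁷ ≈ 2.4×10⁷ rad/s.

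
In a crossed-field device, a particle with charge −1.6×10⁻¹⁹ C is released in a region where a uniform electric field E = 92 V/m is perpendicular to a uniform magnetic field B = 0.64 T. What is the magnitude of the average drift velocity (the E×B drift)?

v_d ≈ 140 m/s

In crossed fields the guiding centre drifts at v_d = |E×B|/B² = E/B, independent of charge and mass.
v_d = 92/0.64 = 140 m/s.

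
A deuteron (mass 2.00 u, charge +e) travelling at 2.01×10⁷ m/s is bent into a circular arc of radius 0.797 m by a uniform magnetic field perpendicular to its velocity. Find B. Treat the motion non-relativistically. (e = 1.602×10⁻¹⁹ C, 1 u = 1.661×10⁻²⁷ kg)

B ≈ 0.523 T

From |q|vB = mv²/r, B = mv/(|q|r).
B = (3.322×10⁻²⁷)(2.01×10⁷)/((1.602×10⁻¹⁹)(0.797)) ≈ 0.523 T.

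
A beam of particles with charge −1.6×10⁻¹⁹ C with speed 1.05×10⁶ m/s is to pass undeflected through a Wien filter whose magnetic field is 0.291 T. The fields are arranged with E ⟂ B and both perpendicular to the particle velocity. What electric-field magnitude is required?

E = 3.06×10⁵ V/m

For straight-line motion qE = qvB, so E = vB.
E = 1.05×10⁶ × 0.291 = 3.06×10⁵ V/m.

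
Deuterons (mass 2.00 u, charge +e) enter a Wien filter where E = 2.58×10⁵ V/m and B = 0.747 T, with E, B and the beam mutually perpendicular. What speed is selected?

v = 3.45×10⁵ m/s

For undeflected motion the electric and magnetic forces balance: qE = qvB.
v = E/B = 2.58×10⁵/0.747 = 3.45×10⁵ m/s.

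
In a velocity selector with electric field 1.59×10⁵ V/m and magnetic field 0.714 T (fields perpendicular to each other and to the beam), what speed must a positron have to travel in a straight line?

v = 2.23×10⁵ m/s

Zero net Lorentz force requires |qE| = |q v×B|, i.e. E = vB.
v = E/B = 1.59×10⁵/0.714 = 2.23×10⁵ m/s.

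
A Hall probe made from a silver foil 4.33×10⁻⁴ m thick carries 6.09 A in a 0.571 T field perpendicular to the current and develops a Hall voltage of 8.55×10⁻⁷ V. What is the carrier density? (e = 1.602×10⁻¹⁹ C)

From V_H = IB/(n e t), n = IB/(V_H e t).
n = (6.09)(0.571)/((8.55×10⁻⁷)(1.602×10⁻¹⁹)(4.33×10⁻⁴)) ≈ 5.86×10²⁸ m⁻³.

n ≈ 5.86×10²⁸ m⁻³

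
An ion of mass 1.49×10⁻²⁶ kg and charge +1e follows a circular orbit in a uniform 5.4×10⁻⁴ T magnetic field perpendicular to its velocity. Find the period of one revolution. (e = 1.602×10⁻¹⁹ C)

T ≈ 1.1×10⁻³ s

The cyclotron period depends only on m, q, B: T = 2πm/(|q|B).
T = 2π(1.49×10⁻²⁶)/((1.602×10⁻¹⁹)(5.4×10⁻⁴)) ≈ 1.1×10⁻³ s.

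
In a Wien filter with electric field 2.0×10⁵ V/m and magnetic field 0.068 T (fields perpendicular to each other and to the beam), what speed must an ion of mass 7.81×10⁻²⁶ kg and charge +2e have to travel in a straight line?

For undeflected motion the electric and magnetic forces balance: qE = qvB.
v = E/B = 2.0×10⁵/0.068 = 2.9×10⁶ m/s.
The result is independent of the particle's charge and mass.

v = 2.9×10⁶ m/s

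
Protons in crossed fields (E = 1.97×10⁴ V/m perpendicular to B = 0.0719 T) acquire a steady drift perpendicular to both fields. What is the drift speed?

The steady drift has the magnetic force balancing the electric force, so v_d = E/B.
v_d = 1.97×10⁴/0.0719 = 2.74×10⁵ m/s.

v_d ≈ 2.74×10⁵ m/s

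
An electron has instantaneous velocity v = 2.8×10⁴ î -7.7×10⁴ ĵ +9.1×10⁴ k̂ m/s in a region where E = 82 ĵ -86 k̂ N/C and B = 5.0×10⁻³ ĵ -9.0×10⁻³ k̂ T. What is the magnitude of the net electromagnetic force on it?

|F| ≈ 6.63×10⁻¹⁷ N

v×B = (238, 252, 140) N/C.
E + v×B = (238, 334, 54.0) N/C.
F = q(E + v×B) = (−1.602×10⁻¹⁹ C)·(238, 334, 54.0) = (-3.81×10⁻¹⁷, -5.35×10⁻¹⁷, -8.65×10⁻¹⁸) N.
|F| = 6.63×10⁻¹⁷ N.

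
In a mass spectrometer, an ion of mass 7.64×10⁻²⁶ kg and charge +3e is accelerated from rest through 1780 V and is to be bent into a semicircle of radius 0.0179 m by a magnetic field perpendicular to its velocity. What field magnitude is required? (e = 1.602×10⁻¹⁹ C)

v = √(2|q|V/m) = √(2·4.806×10⁻¹⁹·1780/7.64×10⁻²⁶) ≈ 1.496×10⁵ m/s.
B = mv/(|q|r) = (7.64×10⁻²⁶)(1.496×10⁵)/((4.806×10⁻¹⁹)(0.0179)) ≈ 1.33 T.

B ≈ 1.33 T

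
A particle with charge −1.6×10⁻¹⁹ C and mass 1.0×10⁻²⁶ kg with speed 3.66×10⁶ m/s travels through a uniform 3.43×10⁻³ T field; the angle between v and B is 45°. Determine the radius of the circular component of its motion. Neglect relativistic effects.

r ≈ 47.2 m

v⊥ = v sinθ = 3.66×10⁶·sin45° ≈ 2.588×10⁶ m/s.
r = m v⊥/(|q|B) = (1.0×10⁻²⁶)(2.588×10⁶)/((1.6×10⁻¹⁹)(3.43×10⁻³)) ≈ 47.2 m.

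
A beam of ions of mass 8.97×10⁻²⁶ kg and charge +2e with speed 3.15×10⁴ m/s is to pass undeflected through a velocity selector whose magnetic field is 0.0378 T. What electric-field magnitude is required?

For straight-line motion qE = qvB, so E = vB.
E = 3.15×10⁴ × 0.0378 = 1190 V/m.

E = 1190 V/m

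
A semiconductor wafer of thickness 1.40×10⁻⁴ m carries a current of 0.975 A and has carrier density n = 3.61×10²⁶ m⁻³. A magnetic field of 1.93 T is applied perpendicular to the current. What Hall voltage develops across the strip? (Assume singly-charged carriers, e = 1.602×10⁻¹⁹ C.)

V_H = IB/(n e t).
V_H = (0.975)(1.93)/((3.61×10²⁶)(1.602×10⁻¹⁹)(1.40×10⁻⁴)) ≈ 2.32×10⁻⁴ V.

V_H ≈ 2.32×10⁻⁴ V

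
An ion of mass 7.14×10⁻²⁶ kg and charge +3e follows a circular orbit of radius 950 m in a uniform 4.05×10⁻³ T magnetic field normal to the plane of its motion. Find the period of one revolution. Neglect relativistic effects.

T ≈ 2.30×10⁻⁴ s

The cyclotron period depends only on m, q, B: T = 2πm/(|q|B).
T = 2π(7.14×10⁻²⁶)/((4.806×10⁻¹⁹)(4.05×10⁻³)) ≈ 2.30×10⁻⁴ s.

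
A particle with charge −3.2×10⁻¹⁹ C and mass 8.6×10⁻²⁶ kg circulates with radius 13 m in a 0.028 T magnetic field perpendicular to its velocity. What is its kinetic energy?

KE ≈ 7.9×10⁻¹⁴ J

v = |q|Br/m, then KE = ½mv² = (qBr)²/(2m).
v = (3.2×10⁻¹⁹)(0.028)(13)/8.6×10⁻²⁶ ≈ 1.354×10⁶ m/s.
KE = ½(8.6×10⁻²⁶)(1.354×10⁶)² ≈ 7.9×10⁻¹⁴ J.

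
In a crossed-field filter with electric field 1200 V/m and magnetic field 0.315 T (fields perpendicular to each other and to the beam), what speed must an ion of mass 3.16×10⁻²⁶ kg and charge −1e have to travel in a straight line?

For undeflected motion the electric and magnetic forces balance: qE = qvB.
v = E/B = 1200/0.315 = 3810 m/s.

v = 3810 m/s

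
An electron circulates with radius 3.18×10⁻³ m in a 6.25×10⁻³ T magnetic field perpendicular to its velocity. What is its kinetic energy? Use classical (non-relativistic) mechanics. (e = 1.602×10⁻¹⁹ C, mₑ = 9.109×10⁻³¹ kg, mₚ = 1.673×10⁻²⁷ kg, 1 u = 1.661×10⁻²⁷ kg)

KE ≈ 5.56×10⁻¹⁸ J

v = |q|Br/m, then KE = ½mv² = (qBr)²/(2m).
v = (1.602×10⁻¹⁹)(6.25×10⁻³)(3.18×10⁻³)/9.109×10⁻³¹ ≈ 3.495×10⁶ m/s.
KE = ½(9.109×10⁻³¹)(3.495×10⁶)² ≈ 5.56×10⁻¹⁸ J.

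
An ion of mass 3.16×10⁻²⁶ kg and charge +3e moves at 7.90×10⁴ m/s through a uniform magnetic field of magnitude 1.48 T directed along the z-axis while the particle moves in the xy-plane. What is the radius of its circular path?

r ≈ 3.51×10⁻³ m

The magnetic force provides the centripetal force: |q|vB = mv²/r.
r = mv/(|q|B) = (3.16×10⁻²⁶)(7.90×10⁴)/((4.806×10⁻¹⁹)(1.48)) ≈ 3.51×10⁻³ m.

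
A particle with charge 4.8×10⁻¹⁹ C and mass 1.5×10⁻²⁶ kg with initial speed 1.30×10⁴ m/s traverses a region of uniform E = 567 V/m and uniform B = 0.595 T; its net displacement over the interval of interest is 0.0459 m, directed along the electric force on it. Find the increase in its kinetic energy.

ΔKE ≈ 1.25×10⁻¹⁷ J

The magnetic force is always ⟂ v and does no work; only the electric force changes KE.
ΔKE = F_E · d = |q|E d = (4.8×10⁻¹⁹)(567)(0.0459) ≈ 1.25×10⁻¹⁷ J.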